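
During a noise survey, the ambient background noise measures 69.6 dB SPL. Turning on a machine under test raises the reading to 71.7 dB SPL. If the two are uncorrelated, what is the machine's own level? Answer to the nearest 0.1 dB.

67.5 dB SPL

Subtract intensities: L_src = 10·log₁₀(10^(L_total/10) − 10^(L_bg/10)).
L_src = 10·log₁₀(10^(71.7/10) − 10^(69.6/10)) = 10·log₁₀(5671000) = 67.5 dB SPL.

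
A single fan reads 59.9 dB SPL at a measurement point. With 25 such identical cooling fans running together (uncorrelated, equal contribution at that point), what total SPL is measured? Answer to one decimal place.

73.9 dB SPL

25 equal incoherent sources raise the level by 10·log₁₀(25) = 13.98 dB.
L_total = 59.9 + 13.98 = 73.9 dB SPL.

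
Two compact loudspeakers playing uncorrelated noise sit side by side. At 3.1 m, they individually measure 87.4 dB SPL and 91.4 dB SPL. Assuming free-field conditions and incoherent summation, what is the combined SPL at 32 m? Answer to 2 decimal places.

72.58 dB SPL

Combined at 3.1 m: 10·log₁₀(10^(87.4/10)+10^(91.4/10)) = 92.855 dB SPL.
Then apply −20·log₁₀(32/3.1) = -20.276 dB → 72.58 dB SPL.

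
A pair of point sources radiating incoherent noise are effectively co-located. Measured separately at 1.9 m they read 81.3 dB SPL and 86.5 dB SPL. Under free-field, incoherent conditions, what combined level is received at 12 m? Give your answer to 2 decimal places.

Combined at 1.9 m: 10·log₁₀(10^(81.3/10)+10^(86.5/10)) = 87.646 dB SPL.
Then apply −20·log₁₀(12/1.9) = -16.009 dB → 71.64 dB SPL.

71.64 dB SPL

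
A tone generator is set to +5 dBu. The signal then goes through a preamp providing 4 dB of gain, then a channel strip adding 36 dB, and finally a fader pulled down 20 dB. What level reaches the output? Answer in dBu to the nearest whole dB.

Gain stages sum in dB:
+5 + 4 + 36 − 20 = +25 dBu.

+25 dBu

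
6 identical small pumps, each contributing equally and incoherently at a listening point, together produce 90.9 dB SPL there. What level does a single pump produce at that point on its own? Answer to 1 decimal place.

83.1 dB SPL

6 equal incoherent sources add 10·log₁₀(6) = 7.78 dB over one source.
L_one = 90.9 − 7.78 = 83.1 dB SPL.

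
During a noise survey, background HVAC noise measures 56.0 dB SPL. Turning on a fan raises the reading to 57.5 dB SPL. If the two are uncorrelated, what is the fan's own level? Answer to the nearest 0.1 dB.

Background correction is a power subtraction:
L_src = 10·log₁₀(10^(57.5/10) − 10^(56.0/10)) = 10·log₁₀(164200) = 52.2 dB SPL.

52.2 dB SPL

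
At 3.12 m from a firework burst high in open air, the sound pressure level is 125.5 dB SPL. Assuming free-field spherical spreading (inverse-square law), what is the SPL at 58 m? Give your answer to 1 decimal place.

Free-field point source: level drops by 20·log₁₀ of the distance ratio.
ΔL = −20·log₁₀(58/3.12) = -25.39 dB, so L₂ = 125.5 + (-25.39) = 100.1 dB SPL.

100.1 dB SPL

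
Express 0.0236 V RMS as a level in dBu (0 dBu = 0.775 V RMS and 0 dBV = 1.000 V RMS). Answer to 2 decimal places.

-30.33 dBu

dBu = 20·log₁₀(V / 0.775 V).
20·log₁₀(0.0236/0.775) = -30.33 dBu.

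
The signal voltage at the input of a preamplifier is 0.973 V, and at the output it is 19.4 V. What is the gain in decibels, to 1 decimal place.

26.0 dB

Voltage is an amplitude quantity, so gain = 20·log₁₀(V_out/V_in).
20·log₁₀(19.4/0.973) = 20·log₁₀(19.94) = 26.0 dB.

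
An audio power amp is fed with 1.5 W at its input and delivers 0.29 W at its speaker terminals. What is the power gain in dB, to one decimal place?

For a power ratio, dB = 10·log₁₀(P₂/P₁).
10·log₁₀(0.29/1.5) = 10·log₁₀(0.1933) = -7.1 dB.

-7.1 dB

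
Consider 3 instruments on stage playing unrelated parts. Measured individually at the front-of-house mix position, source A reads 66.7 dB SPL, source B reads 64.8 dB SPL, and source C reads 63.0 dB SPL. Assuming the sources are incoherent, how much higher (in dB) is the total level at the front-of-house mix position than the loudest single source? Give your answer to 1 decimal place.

Add the sources as powers (linear), then convert back to dB:
L_total = 10·log₁₀(10^(66.7/10) + 10^(64.8/10) + 10^(63.0/10)) = 69.86 dB SPL.
Excess over the loudest (66.7 dB): 69.86 − 66.7 = 3.2 dB.

3.2 dB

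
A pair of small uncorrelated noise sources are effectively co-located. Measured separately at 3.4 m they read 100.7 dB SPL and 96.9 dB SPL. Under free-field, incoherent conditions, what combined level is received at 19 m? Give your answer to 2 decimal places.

87.27 dB SPL

Combined at 3.4 m: 10·log₁₀(10^(100.7/10)+10^(96.9/10)) = 102.213 dB SPL.
Then apply −20·log₁₀(19/3.4) = -14.945 dB → 87.27 dB SPL.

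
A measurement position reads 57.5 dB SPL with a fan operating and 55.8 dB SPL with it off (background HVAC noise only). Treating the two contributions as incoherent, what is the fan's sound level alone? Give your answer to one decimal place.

Background correction is a power subtraction:
L_src = 10·log₁₀(10^(57.5/10) − 10^(55.8/10)) = 10·log₁₀(182200) = 52.6 dB SPL.

52.6 dB SPL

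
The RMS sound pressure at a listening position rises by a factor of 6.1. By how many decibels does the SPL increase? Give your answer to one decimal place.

SPL change from a pressure ratio uses the 20·log₁₀ form:
20·log₁₀(6.1) = 15.7 dB.

15.7 dB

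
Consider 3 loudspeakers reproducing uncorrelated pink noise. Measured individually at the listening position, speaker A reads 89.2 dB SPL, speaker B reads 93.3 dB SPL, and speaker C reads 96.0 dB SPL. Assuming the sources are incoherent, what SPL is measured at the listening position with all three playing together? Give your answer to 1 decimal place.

98.4 dB SPL

Uncorrelated sources add in intensity (power), not in dB.
L_total = 10·log₁₀(10^(89.2/10) + 10^(93.3/10) + 10^(96.0/10)) = 10·log₁₀(6951000000) = 98.4 dB SPL.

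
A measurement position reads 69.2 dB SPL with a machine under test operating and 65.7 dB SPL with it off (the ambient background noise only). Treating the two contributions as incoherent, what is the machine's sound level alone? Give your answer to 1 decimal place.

66.6 dB SPL

Background correction is a power subtraction:
L_src = 10·log₁₀(10^(69.2/10) − 10^(65.7/10)) = 10·log₁₀(4602000) = 66.6 dB SPL.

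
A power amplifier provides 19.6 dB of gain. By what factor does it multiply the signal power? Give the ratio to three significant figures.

Power ratio = 10^(dB/10).
10^(19.6/10) = 10^(1.960) = 91.2.

91.2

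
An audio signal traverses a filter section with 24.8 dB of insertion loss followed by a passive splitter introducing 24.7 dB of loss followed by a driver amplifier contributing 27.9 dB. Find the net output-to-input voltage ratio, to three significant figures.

Net gain = (−24.8) + (−24.7) + 27.9 = -21.6 dB.
Voltage ratio = 10^(-21.6/20) = 0.0832.

0.0832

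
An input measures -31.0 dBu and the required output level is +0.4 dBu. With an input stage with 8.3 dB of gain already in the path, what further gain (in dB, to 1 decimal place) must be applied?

The required make-up gain is the shortfall in the dB sum.
G = +0.4 − (-31.0) − 8.3 = 23.1 dB.

23.1 dB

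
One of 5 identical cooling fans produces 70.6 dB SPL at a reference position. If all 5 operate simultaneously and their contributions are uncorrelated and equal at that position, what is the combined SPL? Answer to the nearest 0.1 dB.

77.6 dB SPL

5 equal incoherent sources raise the level by 10·log₁₀(5) = 6.99 dB.
L_total = 70.6 + 6.99 = 77.6 dB SPL.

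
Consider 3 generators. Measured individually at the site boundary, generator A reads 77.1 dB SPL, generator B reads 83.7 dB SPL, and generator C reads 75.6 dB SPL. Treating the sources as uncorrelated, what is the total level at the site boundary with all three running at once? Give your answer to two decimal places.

Incoherent sources sum as intensities:
L_total = 10·log₁₀(10^(77.1/10) + 10^(83.7/10) + 10^(75.6/10)) = 10·log₁₀(322000000) = 85.08 dB SPL.

85.08 dB SPL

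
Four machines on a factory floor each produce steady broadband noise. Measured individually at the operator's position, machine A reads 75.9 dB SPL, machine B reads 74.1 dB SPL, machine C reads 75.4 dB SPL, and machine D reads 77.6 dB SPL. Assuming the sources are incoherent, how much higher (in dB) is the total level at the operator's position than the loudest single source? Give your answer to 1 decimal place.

4.4 dB

Add the sources as powers (linear), then convert back to dB:
L_total = 10·log₁₀(10^(75.9/10) + 10^(74.1/10) + 10^(75.4/10) + 10^(77.6/10)) = 81.95 dB SPL.
Excess over the loudest (77.6 dB): 81.95 − 77.6 = 4.4 dB.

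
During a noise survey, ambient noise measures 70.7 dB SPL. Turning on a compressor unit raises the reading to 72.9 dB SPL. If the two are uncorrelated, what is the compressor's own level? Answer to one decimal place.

Background correction is a power subtraction:
L_src = 10·log₁₀(10^(72.9/10) − 10^(70.7/10)) = 10·log₁₀(7749000) = 68.9 dB SPL.

68.9 dB SPL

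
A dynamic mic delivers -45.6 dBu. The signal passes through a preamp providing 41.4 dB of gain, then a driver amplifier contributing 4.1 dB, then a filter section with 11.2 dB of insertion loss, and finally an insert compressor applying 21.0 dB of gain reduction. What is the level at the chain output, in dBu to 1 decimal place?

Cascaded gains and losses add directly in dB.
-45.6 + 41.4 + 4.1 − 11.2 − 21.0 = -32.3 dBu.

-32.3 dBu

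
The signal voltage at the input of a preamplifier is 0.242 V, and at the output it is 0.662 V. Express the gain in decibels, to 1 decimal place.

For a voltage ratio, dB = 20·log₁₀(V₂/V₁).
20·log₁₀(0.662/0.242) = 20·log₁₀(2.736) = 8.7 dB.

8.7 dB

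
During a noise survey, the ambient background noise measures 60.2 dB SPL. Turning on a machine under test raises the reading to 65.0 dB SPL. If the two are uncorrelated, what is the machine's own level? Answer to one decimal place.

Subtract intensities: L_src = 10·log₁₀(10^(L_total/10) − 10^(L_bg/10)).
L_src = 10·log₁₀(10^(65.0/10) − 10^(60.2/10)) = 10·log₁₀(2115000) = 63.3 dB SPL.

63.3 dB SPL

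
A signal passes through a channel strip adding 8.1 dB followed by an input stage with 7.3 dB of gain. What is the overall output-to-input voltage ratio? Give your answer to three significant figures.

5.89

Net gain = 8.1 + 7.3 = 15.4 dB.
Voltage ratio = 10^(15.4/20) = 5.89.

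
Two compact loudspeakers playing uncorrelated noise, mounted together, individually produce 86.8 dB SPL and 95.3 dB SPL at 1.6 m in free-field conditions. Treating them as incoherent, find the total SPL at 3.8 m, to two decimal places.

Combined at 1.6 m: 10·log₁₀(10^(86.8/10)+10^(95.3/10)) = 95.874 dB SPL.
Then apply −20·log₁₀(3.8/1.6) = -7.513 dB → 88.36 dB SPL.

88.36 dB SPL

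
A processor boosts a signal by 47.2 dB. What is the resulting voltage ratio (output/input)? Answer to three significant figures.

229

Voltage ratio = 10^(dB/20).
10^(47.2/20) = 10^(2.360) = 229.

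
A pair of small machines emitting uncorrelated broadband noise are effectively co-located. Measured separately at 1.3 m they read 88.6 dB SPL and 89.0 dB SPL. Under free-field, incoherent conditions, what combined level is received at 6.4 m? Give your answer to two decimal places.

77.97 dB SPL

Combined at 1.3 m: 10·log₁₀(10^(88.6/10)+10^(89.0/10)) = 91.815 dB SPL.
Then apply −20·log₁₀(6.4/1.3) = -13.845 dB → 77.97 dB SPL.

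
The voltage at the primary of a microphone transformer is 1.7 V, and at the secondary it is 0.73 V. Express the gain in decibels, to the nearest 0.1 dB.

Voltage is an amplitude quantity, so gain = 20·log₁₀(V_out/V_in).
20·log₁₀(0.73/1.7) = 20·log₁₀(0.4294) = -7.3 dB.

-7.3 dB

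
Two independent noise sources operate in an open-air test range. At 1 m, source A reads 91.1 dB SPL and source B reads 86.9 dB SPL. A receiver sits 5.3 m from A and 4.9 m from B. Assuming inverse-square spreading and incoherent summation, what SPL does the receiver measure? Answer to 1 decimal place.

78.2 dB SPL

At the listener: L_A = 91.1 − 20·log₁₀(5.3) = 76.61 dB; L_B = 86.9 − 20·log₁₀(4.9) = 73.10 dB.
Combined: 10·log₁₀(10^(76.61/10)+10^(73.10/10)) = 78.2 dB SPL.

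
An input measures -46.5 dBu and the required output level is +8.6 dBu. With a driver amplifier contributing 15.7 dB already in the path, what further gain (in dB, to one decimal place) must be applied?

39.4 dB

The required make-up gain is the shortfall in the dB sum.
G = +8.6 − (-46.5) − 15.7 = 39.4 dB.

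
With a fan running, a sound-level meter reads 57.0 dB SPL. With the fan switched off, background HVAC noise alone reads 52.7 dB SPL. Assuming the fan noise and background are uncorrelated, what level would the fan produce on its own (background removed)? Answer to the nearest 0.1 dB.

Remove the background by subtracting linear intensities:
L_src = 10·log₁₀(10^(57.0/10) − 10^(52.7/10)) = 10·log₁₀(315000) = 55.0 dB SPL.

55.0 dB SPL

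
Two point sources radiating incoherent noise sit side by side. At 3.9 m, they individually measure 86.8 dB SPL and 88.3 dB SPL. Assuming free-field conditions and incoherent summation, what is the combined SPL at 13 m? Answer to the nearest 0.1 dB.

Combined at 3.9 m: 10·log₁₀(10^(86.8/10)+10^(88.3/10)) = 90.62 dB SPL.
Then apply −20·log₁₀(13/3.9) = -10.46 dB → 80.2 dB SPL.

80.2 dB SPL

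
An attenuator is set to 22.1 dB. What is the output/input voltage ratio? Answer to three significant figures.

0.0785

Voltage ratio = 10^(dB/20).
10^(-22.1/20) = 10^(-1.105) = 0.0785.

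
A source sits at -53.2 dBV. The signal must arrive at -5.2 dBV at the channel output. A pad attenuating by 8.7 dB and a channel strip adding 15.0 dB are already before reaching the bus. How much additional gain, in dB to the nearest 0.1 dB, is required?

The required make-up gain is the shortfall in the dB sum.
G = -5.2 − (-53.2) + 8.7 − 15.0 = 41.7 dB.

41.7 dB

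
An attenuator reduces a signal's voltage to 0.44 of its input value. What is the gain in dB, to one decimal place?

For a voltage ratio, dB = 20·log₁₀(V₂/V₁).
20·log₁₀(0.44) = -7.1 dB.

-7.1 dB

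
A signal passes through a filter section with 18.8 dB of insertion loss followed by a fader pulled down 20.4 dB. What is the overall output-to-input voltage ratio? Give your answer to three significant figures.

Net gain = (−18.8) + (−20.4) = -39.2 dB.
Voltage ratio = 10^(-39.2/20) = 0.0110.

0.0110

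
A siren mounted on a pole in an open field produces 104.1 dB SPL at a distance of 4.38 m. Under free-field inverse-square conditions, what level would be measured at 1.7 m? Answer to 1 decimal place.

112.3 dB SPL

Inverse-square spreading gives ΔL = −20·log₁₀(d₂/d₁).
ΔL = −20·log₁₀(1.7/4.38) = 8.22 dB, so L₂ = 104.1 + (8.22) = 112.3 dB SPL.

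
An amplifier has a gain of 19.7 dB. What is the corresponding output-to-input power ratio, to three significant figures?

93.3

Power ratio = 10^(dB/10).
10^(19.7/10) = 10^(1.970) = 93.3.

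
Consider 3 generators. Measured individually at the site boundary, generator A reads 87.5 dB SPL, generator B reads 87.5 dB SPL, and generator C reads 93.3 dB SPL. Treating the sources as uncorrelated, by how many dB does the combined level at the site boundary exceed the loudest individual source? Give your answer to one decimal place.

1.8 dB

Incoherent sources sum as intensities:
L_total = 10·log₁₀(10^(87.5/10) + 10^(87.5/10) + 10^(93.3/10)) = 95.14 dB SPL.
Excess over the loudest (93.3 dB): 95.14 − 93.3 = 1.8 dB.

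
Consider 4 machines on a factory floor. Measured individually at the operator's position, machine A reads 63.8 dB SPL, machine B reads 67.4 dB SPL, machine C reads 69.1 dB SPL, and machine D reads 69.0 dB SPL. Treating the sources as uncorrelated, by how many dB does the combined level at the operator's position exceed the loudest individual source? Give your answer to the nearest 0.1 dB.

4.7 dB

Incoherent sources sum as intensities:
L_total = 10·log₁₀(10^(63.8/10) + 10^(67.4/10) + 10^(69.1/10) + 10^(69.0/10)) = 73.80 dB SPL.
Excess over the loudest (69.1 dB): 73.80 − 69.1 = 4.7 dB.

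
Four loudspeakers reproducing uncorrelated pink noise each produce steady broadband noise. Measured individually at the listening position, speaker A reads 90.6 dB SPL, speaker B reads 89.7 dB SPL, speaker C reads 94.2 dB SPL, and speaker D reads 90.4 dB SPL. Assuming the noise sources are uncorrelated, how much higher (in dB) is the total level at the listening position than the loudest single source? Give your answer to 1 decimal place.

Incoherent sources sum as intensities:
L_total = 10·log₁₀(10^(90.6/10) + 10^(89.7/10) + 10^(94.2/10) + 10^(90.4/10)) = 97.64 dB SPL.
Excess over the loudest (94.2 dB): 97.64 − 94.2 = 3.4 dB.

3.4 dB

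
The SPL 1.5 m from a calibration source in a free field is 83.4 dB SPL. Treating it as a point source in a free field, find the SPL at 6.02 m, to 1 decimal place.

71.3 dB SPL

Free-field point source: level drops by 20·log₁₀ of the distance ratio.
ΔL = −20·log₁₀(6.02/1.5) = -12.07 dB, so L₂ = 83.4 + (-12.07) = 71.3 dB SPL.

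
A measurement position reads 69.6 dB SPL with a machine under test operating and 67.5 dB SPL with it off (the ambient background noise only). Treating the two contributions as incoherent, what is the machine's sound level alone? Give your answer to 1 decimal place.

Subtract intensities: L_src = 10·log₁₀(10^(L_total/10) − 10^(L_bg/10)).
L_src = 10·log₁₀(10^(69.6/10) − 10^(67.5/10)) = 10·log₁₀(3497000) = 65.4 dB SPL.

65.4 dB SPL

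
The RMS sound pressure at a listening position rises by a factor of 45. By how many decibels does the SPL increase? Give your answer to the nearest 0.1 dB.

33.1 dB

Sound pressure is an amplitude quantity: ΔL = 20·log₁₀(p₂/p₁).
20·log₁₀(45) = 33.1 dB.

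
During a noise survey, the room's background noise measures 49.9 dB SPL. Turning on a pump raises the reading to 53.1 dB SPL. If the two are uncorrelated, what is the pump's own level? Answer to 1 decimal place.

Remove the background by subtracting linear intensities:
L_src = 10·log₁₀(10^(53.1/10) − 10^(49.9/10)) = 10·log₁₀(106500) = 50.3 dB SPL.

50.3 dB SPL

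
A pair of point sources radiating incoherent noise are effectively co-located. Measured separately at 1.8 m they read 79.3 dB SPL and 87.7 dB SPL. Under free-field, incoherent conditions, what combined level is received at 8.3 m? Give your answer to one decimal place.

75.0 dB SPL

Combined at 1.8 m: 10·log₁₀(10^(79.3/10)+10^(87.7/10)) = 88.29 dB SPL.
Then apply −20·log₁₀(8.3/1.8) = -13.28 dB → 75.0 dB SPL.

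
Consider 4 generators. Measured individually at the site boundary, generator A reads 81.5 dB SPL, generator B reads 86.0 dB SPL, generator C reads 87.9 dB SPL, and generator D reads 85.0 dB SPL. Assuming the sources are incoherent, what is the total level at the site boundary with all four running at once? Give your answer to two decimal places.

91.68 dB SPL

Incoherent sources sum as intensities:
L_total = 10·log₁₀(10^(81.5/10) + 10^(86.0/10) + 10^(87.9/10) + 10^(85.0/10)) = 10·log₁₀(1472000000) = 91.68 dB SPL.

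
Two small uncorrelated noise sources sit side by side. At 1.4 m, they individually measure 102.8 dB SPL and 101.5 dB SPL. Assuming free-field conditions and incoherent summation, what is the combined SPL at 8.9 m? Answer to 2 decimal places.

Combined at 1.4 m: 10·log₁₀(10^(102.8/10)+10^(101.5/10)) = 105.209 dB SPL.
Then apply −20·log₁₀(8.9/1.4) = -16.065 dB → 89.14 dB SPL.

89.14 dB SPL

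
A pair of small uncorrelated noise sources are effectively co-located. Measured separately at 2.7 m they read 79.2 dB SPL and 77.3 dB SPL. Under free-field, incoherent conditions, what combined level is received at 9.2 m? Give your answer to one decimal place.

70.7 dB SPL

Combined at 2.7 m: 10·log₁₀(10^(79.2/10)+10^(77.3/10)) = 81.36 dB SPL.
Then apply −20·log₁₀(9.2/2.7) = -10.65 dB → 70.7 dB SPL.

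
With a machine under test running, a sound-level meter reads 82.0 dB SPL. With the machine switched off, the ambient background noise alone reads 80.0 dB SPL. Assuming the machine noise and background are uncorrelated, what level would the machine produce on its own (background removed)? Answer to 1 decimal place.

Background correction is a power subtraction:
L_src = 10·log₁₀(10^(82.0/10) − 10^(80.0/10)) = 10·log₁₀(58490000) = 77.7 dB SPL.

77.7 dB SPL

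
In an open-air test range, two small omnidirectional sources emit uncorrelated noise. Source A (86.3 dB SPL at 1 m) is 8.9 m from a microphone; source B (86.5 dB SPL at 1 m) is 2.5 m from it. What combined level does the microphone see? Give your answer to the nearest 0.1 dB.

78.9 dB SPL

At the listener: L_A = 86.3 − 20·log₁₀(8.9) = 67.31 dB; L_B = 86.5 − 20·log₁₀(2.5) = 78.54 dB.
Combined: 10·log₁₀(10^(67.31/10)+10^(78.54/10)) = 78.9 dB SPL.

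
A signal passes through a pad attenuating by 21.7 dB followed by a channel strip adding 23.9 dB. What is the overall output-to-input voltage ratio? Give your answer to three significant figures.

Net gain = (−21.7) + 23.9 = 2.2 dB.
Voltage ratio = 10^(2.2/20) = 1.29.

1.29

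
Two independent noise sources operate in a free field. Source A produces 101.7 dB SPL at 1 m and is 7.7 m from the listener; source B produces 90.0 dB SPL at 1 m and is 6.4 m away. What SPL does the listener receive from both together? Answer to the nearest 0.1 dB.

At the listener: L_A = 101.7 − 20·log₁₀(7.7) = 83.97 dB; L_B = 90.0 − 20·log₁₀(6.4) = 73.88 dB.
Combined: 10·log₁₀(10^(83.97/10)+10^(73.88/10)) = 84.4 dB SPL.

84.4 dB SPL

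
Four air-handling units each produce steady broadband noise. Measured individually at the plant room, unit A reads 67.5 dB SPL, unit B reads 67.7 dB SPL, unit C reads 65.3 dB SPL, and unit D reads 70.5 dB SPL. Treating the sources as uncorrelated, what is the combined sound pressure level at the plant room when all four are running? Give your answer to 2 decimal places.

Uncorrelated sources add in intensity (power), not in dB.
L_total = 10·log₁₀(10^(67.5/10) + 10^(67.7/10) + 10^(65.3/10) + 10^(70.5/10)) = 10·log₁₀(26120000) = 74.17 dB SPL.

74.17 dB SPL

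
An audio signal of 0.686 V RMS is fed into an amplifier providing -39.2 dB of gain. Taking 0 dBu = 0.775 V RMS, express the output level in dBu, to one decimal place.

Input level: 20·log₁₀(0.686/0.775) = -1.06 dBu.
Output: -1.06 − 39.2 = -40.3 dBu.

-40.3 dBu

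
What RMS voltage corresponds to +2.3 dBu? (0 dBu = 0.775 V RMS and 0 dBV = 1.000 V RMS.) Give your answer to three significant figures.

1.01 V

V = 0.775 V × 10^(+2.3/20).
= 0.775 × 1.303 = 1.01 V.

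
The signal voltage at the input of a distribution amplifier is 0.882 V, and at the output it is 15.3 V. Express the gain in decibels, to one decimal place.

Voltage ratio → dB uses the 20·log₁₀ form:
20·log₁₀(15.3/0.882) = 20·log₁₀(17.35) = 24.8 dB.

24.8 dB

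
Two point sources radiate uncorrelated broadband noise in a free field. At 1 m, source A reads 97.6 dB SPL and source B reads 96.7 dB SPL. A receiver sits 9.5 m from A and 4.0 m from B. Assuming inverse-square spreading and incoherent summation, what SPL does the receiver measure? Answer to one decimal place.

At the listener: L_A = 97.6 − 20·log₁₀(9.5) = 78.05 dB; L_B = 96.7 − 20·log₁₀(4.0) = 84.66 dB.
Combined: 10·log₁₀(10^(78.05/10)+10^(84.66/10)) = 85.5 dB SPL.

85.5 dB SPL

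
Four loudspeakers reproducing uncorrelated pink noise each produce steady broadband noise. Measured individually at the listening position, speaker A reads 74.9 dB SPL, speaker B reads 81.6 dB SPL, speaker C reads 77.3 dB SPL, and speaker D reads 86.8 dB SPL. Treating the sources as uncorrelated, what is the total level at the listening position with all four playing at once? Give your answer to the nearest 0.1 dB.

88.5 dB SPL

Incoherent sources sum as intensities:
L_total = 10·log₁₀(10^(74.9/10) + 10^(81.6/10) + 10^(77.3/10) + 10^(86.8/10)) = 10·log₁₀(707800000) = 88.5 dB SPL.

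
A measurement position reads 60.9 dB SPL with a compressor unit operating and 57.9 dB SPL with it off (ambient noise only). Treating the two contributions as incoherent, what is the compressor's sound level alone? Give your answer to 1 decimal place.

Background correction is a power subtraction:
L_src = 10·log₁₀(10^(60.9/10) − 10^(57.9/10)) = 10·log₁₀(613700) = 57.9 dB SPL.

57.9 dB SPL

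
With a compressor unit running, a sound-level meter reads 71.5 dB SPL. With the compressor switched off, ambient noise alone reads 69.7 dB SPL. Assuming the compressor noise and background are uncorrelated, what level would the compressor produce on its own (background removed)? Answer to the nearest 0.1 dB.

66.8 dB SPL

Remove the background by subtracting linear intensities:
L_src = 10·log₁₀(10^(71.5/10) − 10^(69.7/10)) = 10·log₁₀(4793000) = 66.8 dB SPL.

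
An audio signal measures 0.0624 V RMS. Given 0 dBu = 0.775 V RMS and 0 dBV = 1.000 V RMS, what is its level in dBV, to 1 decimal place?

-24.1 dBV

dBV = 20·log₁₀(V / 1.000 V).
20·log₁₀(0.0624/1.000) = -24.1 dBV.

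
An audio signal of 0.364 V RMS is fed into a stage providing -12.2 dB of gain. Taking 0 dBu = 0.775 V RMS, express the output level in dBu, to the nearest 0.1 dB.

-18.8 dBu

Input level: 20·log₁₀(0.364/0.775) = -6.56 dBu.
Output: -6.56 − 12.2 = -18.8 dBu.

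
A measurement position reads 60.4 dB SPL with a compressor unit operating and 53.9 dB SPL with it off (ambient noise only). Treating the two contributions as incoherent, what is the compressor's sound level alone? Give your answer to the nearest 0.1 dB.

59.3 dB SPL

Remove the background by subtracting linear intensities:
L_src = 10·log₁₀(10^(60.4/10) − 10^(53.9/10)) = 10·log₁₀(851000) = 59.3 dB SPL.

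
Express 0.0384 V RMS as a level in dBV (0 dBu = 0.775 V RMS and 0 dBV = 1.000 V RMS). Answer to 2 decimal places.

dBV = 20·log₁₀(V / 1.000 V).
20·log₁₀(0.0384/1.000) = -28.31 dBV.

-28.31 dBV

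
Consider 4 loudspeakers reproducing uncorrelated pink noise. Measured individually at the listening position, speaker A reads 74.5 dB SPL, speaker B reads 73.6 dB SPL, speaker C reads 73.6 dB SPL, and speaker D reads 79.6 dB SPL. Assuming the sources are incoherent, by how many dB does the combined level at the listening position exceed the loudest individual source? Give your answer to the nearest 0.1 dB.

Incoherent sources sum as intensities:
L_total = 10·log₁₀(10^(74.5/10) + 10^(73.6/10) + 10^(73.6/10) + 10^(79.6/10)) = 82.18 dB SPL.
Excess over the loudest (79.6 dB): 82.18 − 79.6 = 2.6 dB.

2.6 dB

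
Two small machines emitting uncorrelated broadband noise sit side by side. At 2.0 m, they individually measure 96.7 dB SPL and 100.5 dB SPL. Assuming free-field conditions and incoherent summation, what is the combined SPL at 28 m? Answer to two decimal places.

79.09 dB SPL

Combined at 2.0 m: 10·log₁₀(10^(96.7/10)+10^(100.5/10)) = 102.013 dB SPL.
Then apply −20·log₁₀(28/2.0) = -22.923 dB → 79.09 dB SPL.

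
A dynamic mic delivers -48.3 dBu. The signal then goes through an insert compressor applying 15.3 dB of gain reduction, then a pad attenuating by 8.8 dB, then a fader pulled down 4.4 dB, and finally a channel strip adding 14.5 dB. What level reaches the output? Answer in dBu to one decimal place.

-62.3 dBu

Gain stages sum in dB:
-48.3 − 15.3 − 8.8 − 4.4 + 14.5 = -62.3 dBu.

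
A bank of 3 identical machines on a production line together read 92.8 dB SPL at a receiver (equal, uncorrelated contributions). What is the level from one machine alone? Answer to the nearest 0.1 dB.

3 equal incoherent sources add 10·log₁₀(3) = 4.77 dB over one source.
L_one = 92.8 − 4.77 = 88.0 dB SPL.

88.0 dB SPL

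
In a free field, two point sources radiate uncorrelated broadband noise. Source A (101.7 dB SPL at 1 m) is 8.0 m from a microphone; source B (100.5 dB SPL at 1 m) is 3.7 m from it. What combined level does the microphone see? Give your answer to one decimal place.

At the listener: L_A = 101.7 − 20·log₁₀(8.0) = 83.64 dB; L_B = 100.5 − 20·log₁₀(3.7) = 89.14 dB.
Combined: 10·log₁₀(10^(83.64/10)+10^(89.14/10)) = 90.2 dB SPL.

90.2 dB SPL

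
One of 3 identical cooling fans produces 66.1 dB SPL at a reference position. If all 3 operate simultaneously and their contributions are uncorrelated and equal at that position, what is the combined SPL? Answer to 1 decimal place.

70.9 dB SPL

3 equal incoherent sources raise the level by 10·log₁₀(3) = 4.77 dB.
L_total = 66.1 + 4.77 = 70.9 dB SPL.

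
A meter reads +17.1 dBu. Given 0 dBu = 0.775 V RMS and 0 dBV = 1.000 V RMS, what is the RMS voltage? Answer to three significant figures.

V = 0.775 V × 10^(+17.1/20).
= 0.775 × 7.161 = 5.55 V.

5.55 V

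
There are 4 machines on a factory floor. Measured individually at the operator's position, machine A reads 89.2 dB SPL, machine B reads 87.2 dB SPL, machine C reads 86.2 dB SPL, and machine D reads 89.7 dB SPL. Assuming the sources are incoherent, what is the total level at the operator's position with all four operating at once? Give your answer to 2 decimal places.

Incoherent sources sum as intensities:
L_total = 10·log₁₀(10^(89.2/10) + 10^(87.2/10) + 10^(86.2/10) + 10^(89.7/10)) = 10·log₁₀(2707000000) = 94.32 dB SPL.

94.32 dB SPL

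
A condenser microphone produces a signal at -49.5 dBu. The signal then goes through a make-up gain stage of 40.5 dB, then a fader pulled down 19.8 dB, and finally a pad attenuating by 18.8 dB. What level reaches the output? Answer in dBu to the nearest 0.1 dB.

Cascaded gains and losses add directly in dB.
-49.5 + 40.5 − 19.8 − 18.8 = -47.6 dBu.

-47.6 dBu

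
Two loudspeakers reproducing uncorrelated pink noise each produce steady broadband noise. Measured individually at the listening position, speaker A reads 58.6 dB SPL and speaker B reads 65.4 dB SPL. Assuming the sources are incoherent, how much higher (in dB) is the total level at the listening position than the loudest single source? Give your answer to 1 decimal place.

Uncorrelated sources add in intensity (power), not in dB.
L_total = 10·log₁₀(10^(58.6/10) + 10^(65.4/10)) = 66.22 dB SPL.
Excess over the loudest (65.4 dB): 66.22 − 65.4 = 0.8 dB.

0.8 dB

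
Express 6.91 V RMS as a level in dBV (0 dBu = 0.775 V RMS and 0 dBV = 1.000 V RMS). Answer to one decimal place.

+16.8 dBV

dBV = 20·log₁₀(V / 1.000 V).
20·log₁₀(6.91/1.000) = +16.8 dBV.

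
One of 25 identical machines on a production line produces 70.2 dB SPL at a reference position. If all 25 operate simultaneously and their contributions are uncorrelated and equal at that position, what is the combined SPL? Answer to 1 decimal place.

84.2 dB SPL

25 equal incoherent sources raise the level by 10·log₁₀(25) = 13.98 dB.
L_total = 70.2 + 13.98 = 84.2 dB SPL.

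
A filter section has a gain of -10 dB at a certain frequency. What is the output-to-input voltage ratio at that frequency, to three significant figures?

Voltage ratio = 10^(dB/20).
10^(-10/20) = 10^(-0.5000) = 0.316.

0.316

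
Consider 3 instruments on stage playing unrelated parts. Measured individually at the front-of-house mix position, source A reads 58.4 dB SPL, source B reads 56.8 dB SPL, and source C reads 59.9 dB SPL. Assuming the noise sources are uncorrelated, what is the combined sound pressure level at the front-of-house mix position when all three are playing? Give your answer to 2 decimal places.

63.32 dB SPL

Incoherent sources sum as intensities:
L_total = 10·log₁₀(10^(58.4/10) + 10^(56.8/10) + 10^(59.9/10)) = 10·log₁₀(2148000) = 63.32 dB SPL.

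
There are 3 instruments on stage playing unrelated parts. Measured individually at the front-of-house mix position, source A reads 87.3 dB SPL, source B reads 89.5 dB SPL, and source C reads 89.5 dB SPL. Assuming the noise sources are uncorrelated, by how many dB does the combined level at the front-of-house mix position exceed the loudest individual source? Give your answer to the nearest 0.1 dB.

Incoherent sources sum as intensities:
L_total = 10·log₁₀(10^(87.3/10) + 10^(89.5/10) + 10^(89.5/10)) = 93.65 dB SPL.
Excess over the loudest (89.5 dB): 93.65 − 89.5 = 4.2 dB.

4.2 dB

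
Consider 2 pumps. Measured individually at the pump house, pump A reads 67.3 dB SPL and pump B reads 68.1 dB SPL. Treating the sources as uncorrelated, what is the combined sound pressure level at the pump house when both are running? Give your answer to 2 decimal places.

Incoherent sources sum as intensities:
L_total = 10·log₁₀(10^(67.3/10) + 10^(68.1/10)) = 10·log₁₀(11830000) = 70.73 dB SPL.

70.73 dB SPL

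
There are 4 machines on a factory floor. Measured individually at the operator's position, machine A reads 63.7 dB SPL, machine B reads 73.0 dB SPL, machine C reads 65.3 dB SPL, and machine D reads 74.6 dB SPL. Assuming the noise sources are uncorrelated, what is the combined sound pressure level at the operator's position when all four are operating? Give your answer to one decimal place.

77.4 dB SPL

Uncorrelated sources add in intensity (power), not in dB.
L_total = 10·log₁₀(10^(63.7/10) + 10^(73.0/10) + 10^(65.3/10) + 10^(74.6/10)) = 10·log₁₀(54530000) = 77.4 dB SPL.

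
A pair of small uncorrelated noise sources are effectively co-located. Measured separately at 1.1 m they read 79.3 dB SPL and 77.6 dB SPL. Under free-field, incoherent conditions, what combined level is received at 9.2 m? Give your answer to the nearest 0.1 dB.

63.1 dB SPL

Combined at 1.1 m: 10·log₁₀(10^(79.3/10)+10^(77.6/10)) = 81.54 dB SPL.
Then apply −20·log₁₀(9.2/1.1) = -18.45 dB → 63.1 dB SPL.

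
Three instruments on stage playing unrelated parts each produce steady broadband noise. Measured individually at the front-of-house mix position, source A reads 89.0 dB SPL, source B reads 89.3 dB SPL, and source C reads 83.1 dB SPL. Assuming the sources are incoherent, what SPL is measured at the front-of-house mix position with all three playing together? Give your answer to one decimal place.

Incoherent sources sum as intensities:
L_total = 10·log₁₀(10^(89.0/10) + 10^(89.3/10) + 10^(83.1/10)) = 10·log₁₀(1850000000) = 92.7 dB SPL.

92.7 dB SPL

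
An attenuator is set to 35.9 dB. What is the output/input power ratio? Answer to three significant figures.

Power ratio = 10^(dB/10).
10^(-35.9/10) = 10^(-3.590) = 0.000257.

0.000257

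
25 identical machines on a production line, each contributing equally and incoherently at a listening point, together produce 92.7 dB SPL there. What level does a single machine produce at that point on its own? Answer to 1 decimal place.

25 equal incoherent sources add 10·log₁₀(25) = 13.98 dB over one source.
L_one = 92.7 − 13.98 = 78.7 dB SPL.

78.7 dB SPL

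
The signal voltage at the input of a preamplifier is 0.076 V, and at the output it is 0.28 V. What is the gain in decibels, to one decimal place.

11.3 dB

Voltage is an amplitude quantity, so gain = 20·log₁₀(V_out/V_in).
20·log₁₀(0.28/0.076) = 20·log₁₀(3.684) = 11.3 dB.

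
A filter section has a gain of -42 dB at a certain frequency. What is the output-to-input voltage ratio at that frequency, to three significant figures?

Voltage ratio = 10^(dB/20).
10^(-42/20) = 10^(-2.100) = 0.00794.

0.00794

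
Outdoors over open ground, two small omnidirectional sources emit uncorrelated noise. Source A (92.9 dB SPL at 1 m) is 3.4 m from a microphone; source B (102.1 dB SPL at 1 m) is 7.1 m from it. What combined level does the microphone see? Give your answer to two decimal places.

86.91 dB SPL

At the listener: L_A = 92.9 − 20·log₁₀(3.4) = 82.270 dB; L_B = 102.1 − 20·log₁₀(7.1) = 85.075 dB.
Combined: 10·log₁₀(10^(82.270/10)+10^(85.075/10)) = 86.91 dB SPL.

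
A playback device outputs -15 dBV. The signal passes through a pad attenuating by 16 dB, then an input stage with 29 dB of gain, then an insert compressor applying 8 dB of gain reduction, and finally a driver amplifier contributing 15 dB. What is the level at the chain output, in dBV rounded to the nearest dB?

+5 dBV

Cascaded gains and losses add directly in dB.
-15 − 16 + 29 − 8 + 15 = +5 dBV.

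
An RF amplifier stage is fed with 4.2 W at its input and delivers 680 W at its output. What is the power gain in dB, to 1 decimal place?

For a power ratio, dB = 10·log₁₀(P₂/P₁).
10·log₁₀(680/4.2) = 10·log₁₀(161.9) = 22.1 dB.

22.1 dB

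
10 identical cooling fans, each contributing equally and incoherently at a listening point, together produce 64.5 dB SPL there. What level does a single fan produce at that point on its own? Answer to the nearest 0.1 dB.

10 equal incoherent sources add 10·log₁₀(10) = 10.00 dB over one source.
L_one = 64.5 − 10.00 = 54.5 dB SPL.

54.5 dB SPL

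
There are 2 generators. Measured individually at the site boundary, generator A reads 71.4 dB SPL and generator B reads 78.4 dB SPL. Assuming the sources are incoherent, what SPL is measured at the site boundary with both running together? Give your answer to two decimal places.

Uncorrelated sources add in intensity (power), not in dB.
L_total = 10·log₁₀(10^(71.4/10) + 10^(78.4/10)) = 10·log₁₀(82990000) = 79.19 dB SPL.

79.19 dB SPL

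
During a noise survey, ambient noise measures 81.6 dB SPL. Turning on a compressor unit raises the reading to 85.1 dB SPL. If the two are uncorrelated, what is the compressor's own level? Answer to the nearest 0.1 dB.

82.5 dB SPL

Background correction is a power subtraction:
L_src = 10·log₁₀(10^(85.1/10) − 10^(81.6/10)) = 10·log₁₀(179000000) = 82.5 dB SPL.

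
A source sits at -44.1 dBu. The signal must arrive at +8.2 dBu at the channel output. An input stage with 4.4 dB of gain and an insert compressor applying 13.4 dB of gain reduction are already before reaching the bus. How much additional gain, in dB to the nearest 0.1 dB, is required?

61.3 dB

The required make-up gain is the shortfall in the dB sum.
G = +8.2 − (-44.1) − 4.4 + 13.4 = 61.3 dB.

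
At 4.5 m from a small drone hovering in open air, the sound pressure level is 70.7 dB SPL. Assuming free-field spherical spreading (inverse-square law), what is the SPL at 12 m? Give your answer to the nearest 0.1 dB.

For a point source in a free field, ΔL = −20·log₁₀(d₂/d₁).
ΔL = −20·log₁₀(12/4.5) = -8.52 dB, so L₂ = 70.7 + (-8.52) = 62.2 dB SPL.

62.2 dB SPL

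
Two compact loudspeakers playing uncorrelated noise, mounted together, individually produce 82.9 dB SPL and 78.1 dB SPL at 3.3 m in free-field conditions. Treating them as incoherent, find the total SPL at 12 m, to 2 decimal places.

Combined at 3.3 m: 10·log₁₀(10^(82.9/10)+10^(78.1/10)) = 84.142 dB SPL.
Then apply −20·log₁₀(12/3.3) = -11.213 dB → 72.93 dB SPL.

72.93 dB SPL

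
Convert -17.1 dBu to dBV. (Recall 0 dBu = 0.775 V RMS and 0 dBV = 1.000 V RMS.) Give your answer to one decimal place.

The offset between the scales is 20·log₁₀(0.775/1.000) = −2.214 dB.
So dBV = -17.1 − 2.214 = -19.3 dBV.

-19.3 dBV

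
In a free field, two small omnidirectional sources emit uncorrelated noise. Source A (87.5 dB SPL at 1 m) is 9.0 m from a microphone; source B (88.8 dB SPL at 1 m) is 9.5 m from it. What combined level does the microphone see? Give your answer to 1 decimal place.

At the listener: L_A = 87.5 − 20·log₁₀(9.0) = 68.42 dB; L_B = 88.8 − 20·log₁₀(9.5) = 69.25 dB.
Combined: 10·log₁₀(10^(68.42/10)+10^(69.25/10)) = 71.9 dB SPL.

71.9 dB SPL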